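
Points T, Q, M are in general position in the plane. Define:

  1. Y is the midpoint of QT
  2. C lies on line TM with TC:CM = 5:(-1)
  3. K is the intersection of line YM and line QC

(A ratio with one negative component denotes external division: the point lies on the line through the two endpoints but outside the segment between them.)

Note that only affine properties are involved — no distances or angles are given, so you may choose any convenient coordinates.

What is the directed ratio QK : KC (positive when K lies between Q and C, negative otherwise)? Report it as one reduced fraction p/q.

QK:KC = -4

Assign T = (0, 0), Q = (1, 0), M = (0, 1) — the answer is frame-independent, so this choice is without loss of generality.
1. Y is the midpoint of QT ⇒ Y = (1/2, 0)
2. C lies on line TM with TC:CM = 5:(-1) ⇒ C = (0, 5/4)
3. K is the intersection of line YM and line QC ⇒ K = (-1/3, 5/3)
K = Q + t·(C−Q) with t = 4/3, so QK:KC = t:(1−t) = 4/3:-1/3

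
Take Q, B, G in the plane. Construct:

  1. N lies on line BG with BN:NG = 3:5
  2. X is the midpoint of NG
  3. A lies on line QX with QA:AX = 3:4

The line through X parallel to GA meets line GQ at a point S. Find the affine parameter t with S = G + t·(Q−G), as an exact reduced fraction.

Set Q = (0, 0), B = (1, 0), G = (0, 1); any affine frame gives the same invariant.
1. N lies on line BG with BN:NG = 3:5 ⇒ N = (5/8, 3/8)
2. X is the midpoint of NG ⇒ X = (5/16, 11/16)
3. A lies on line QX with QA:AX = 3:4 ⇒ A = (15/112, 33/112)
through X parallel to GA: direction (15/112, -79/112); meets GQ at S = (0, 7/3)
S = G + t·(Q−G) with t = -4/3

t = -4/3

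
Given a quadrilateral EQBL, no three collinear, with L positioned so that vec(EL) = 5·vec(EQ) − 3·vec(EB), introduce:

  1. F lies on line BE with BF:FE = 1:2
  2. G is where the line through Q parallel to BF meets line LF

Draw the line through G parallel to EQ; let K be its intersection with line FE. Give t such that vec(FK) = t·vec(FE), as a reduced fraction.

Assign E = (0, 0), Q = (1, 0), B = (0, 1), L = (5, -3) — the answer is frame-independent, so this choice is without loss of generality.
1. F lies on line BE with BF:FE = 1:2 ⇒ F = (0, 2/3)
2. G is where the line through Q parallel to BF meets line LF ⇒ G = (1, -1/15)
through G parallel to EQ: direction (1, 0); meets FE at K = (0, -1/15)
K = F + t·(E−F) with t = 11/10

t = 11/10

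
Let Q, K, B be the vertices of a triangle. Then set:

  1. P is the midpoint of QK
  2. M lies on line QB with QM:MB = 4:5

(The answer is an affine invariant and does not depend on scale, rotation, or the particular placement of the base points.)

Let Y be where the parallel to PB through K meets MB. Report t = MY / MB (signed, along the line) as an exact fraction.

Choose coordinates Q = (0, 0), K = (1, 0), B = (0, 1).
1. P is the midpoint of QK ⇒ P = (1/2, 0)
2. M lies on line QB with QM:MB = 4:5 ⇒ M = (0, 4/9)
through K parallel to PB: direction (-1/2, 1); meets MB at Y = (0, 2)
Y = M + t·(B−M) with t = 14/5

t = 14/5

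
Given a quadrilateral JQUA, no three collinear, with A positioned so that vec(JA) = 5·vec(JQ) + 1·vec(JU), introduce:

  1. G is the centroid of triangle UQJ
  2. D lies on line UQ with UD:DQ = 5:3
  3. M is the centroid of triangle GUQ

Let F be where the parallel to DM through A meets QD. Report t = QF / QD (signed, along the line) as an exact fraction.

Assign J = (0, 0), Q = (1, 0), U = (0, 1), A = (5, 1) — the answer is frame-independent, so this choice is without loss of generality.
1. G is the centroid of triangle UQJ ⇒ G = (1/3, 1/3)
2. D lies on line UQ with UD:DQ = 5:3 ⇒ D = (5/8, 3/8)
3. M is the centroid of triangle GUQ ⇒ M = (4/9, 4/9)
through A parallel to DM: direction (-13/72, 5/72); meets QD at F = (-25/8, 33/8)
F = Q + t·(D−Q) with t = 11

t = 11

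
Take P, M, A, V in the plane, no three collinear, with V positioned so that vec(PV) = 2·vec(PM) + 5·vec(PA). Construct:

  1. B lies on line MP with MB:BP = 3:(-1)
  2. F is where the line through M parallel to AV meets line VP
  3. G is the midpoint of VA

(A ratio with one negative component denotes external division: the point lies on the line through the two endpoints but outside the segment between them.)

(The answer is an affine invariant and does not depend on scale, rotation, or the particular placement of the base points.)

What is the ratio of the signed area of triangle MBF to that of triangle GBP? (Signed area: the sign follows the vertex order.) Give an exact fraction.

Choose coordinates P = (0, 0), M = (1, 0), A = (0, 1), V = (2, 5).
1. B lies on line MP with MB:BP = 3:(-1) ⇒ B = (-1/2, 0)
2. F is where the line through M parallel to AV meets line VP ⇒ F = (-4, -10)
3. G is the midpoint of VA ⇒ G = (1, 3)
2·[MBF] = 15, 2·[GBP] = 3/2
[MBF]:[GBP] = 15:3/2 = 10

[MBF]:[GBP] = 10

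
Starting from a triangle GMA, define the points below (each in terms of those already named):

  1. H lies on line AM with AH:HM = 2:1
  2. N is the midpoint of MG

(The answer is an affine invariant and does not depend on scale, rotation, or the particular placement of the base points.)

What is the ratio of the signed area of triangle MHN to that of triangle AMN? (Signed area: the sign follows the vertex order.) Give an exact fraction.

Assign G = (0, 0), M = (1, 0), A = (0, 1) — the answer is frame-independent, so this choice is without loss of generality.
1. H lies on line AM with AH:HM = 2:1 ⇒ H = (2/3, 1/3)
2. N is the midpoint of MG ⇒ N = (1/2, 0)
2·[MHN] = 1/6, 2·[AMN] = -1/2
[MHN]:[AMN] = 1/6:-1/2 = -1/3

[MHN]:[AMN] = -1/3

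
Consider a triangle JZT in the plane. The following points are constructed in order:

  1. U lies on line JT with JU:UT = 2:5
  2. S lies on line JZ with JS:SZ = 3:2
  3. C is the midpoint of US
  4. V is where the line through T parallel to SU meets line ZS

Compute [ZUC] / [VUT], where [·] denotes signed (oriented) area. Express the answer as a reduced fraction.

Assign J = (0, 0), Z = (1, 0), T = (0, 1) — the answer is frame-independent, so this choice is without loss of generality.
1. U lies on line JT with JU:UT = 2:5 ⇒ U = (0, 2/7)
2. S lies on line JZ with JS:SZ = 3:2 ⇒ S = (3/5, 0)
3. C is the midpoint of US ⇒ C = (3/10, 1/7)
4. V is where the line through T parallel to SU meets line ZS ⇒ V = (21/10, 0)
2·[ZUC] = 2/35, 2·[VUT] = -3/2
[ZUC]:[VUT] = 2/35:-3/2 = -4/105

[ZUC]:[VUT] = -4/105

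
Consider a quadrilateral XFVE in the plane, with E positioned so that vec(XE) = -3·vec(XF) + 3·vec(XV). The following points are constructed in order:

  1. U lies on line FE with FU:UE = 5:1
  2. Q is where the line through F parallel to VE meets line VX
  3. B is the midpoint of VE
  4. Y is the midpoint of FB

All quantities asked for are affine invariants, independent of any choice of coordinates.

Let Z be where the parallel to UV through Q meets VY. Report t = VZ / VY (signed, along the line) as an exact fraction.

t = 56/27

Set X = (0, 0), F = (1, 0), V = (0, 1), E = (-3, 3); any affine frame gives the same invariant.
1. U lies on line FE with FU:UE = 5:1 ⇒ U = (-7/3, 5/2)
2. Q is where the line through F parallel to VE meets line VX ⇒ Q = (0, 2/3)
3. B is the midpoint of VE ⇒ B = (-3/2, 2)
4. Y is the midpoint of FB ⇒ Y = (-1/4, 1)
through Q parallel to UV: direction (7/3, -3/2); meets VY at Z = (-14/27, 1)
Z = V + t·(Y−V) with t = 56/27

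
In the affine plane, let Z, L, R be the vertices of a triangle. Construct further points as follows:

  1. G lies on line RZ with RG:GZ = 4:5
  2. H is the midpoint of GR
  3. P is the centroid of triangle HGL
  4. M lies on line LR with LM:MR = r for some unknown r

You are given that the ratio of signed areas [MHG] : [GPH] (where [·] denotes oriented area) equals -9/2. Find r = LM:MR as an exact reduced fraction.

r = -5/3

Choose coordinates Z = (0, 0), L = (1, 0), R = (0, 1).
1. G lies on line RZ with RG:GZ = 4:5 ⇒ G = (0, 5/9)
2. H is the midpoint of GR ⇒ H = (0, 7/9)
3. P is the centroid of triangle HGL ⇒ P = (1/3, 4/9)
4. With LM:MR = r, write λ = r/(r+1) so M = L + λ·(R−L); M is affine-linear in λ
Every point depending on M is an affine combination of M and λ-independent points, so each such coordinate is linear in λ; the λ² term in each signed area is a multiple of (R−L)×(R−L) = 0, so 2·[MHG] and 2·[GPH] are each linear in λ. Evaluating at λ=0 and λ=1:
  2·[MHG] = -2/9·λ + 2/9,   2·[GPH] = 2/27
So [MHG]:[GPH] = (-2/9·λ + 2/9) / (2/27). Setting this equal to -9/2:
  -2/9·λ + 2/9 = -9/2·(2/27)  ⇒  λ = 5/2
Then r = λ/(1−λ) = (5/2)/(-3/2) = -5/3. Check: with r = -5/3, M = (-3/2, 5/2) and [MHG]:[GPH] = -9/2 as required.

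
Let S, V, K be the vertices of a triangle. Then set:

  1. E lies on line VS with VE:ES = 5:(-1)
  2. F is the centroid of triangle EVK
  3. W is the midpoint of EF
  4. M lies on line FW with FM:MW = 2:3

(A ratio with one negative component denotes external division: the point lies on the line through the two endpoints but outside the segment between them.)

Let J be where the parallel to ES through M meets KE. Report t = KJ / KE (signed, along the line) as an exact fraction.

t = 11/15

Assign S = (0, 0), V = (1, 0), K = (0, 1) — the answer is frame-independent, so this choice is without loss of generality.
1. E lies on line VS with VE:ES = 5:(-1) ⇒ E = (-1/4, 0)
2. F is the centroid of triangle EVK ⇒ F = (1/4, 1/3)
3. W is the midpoint of EF ⇒ W = (0, 1/6)
4. M lies on line FW with FM:MW = 2:3 ⇒ M = (3/20, 4/15)
through M parallel to ES: direction (1/4, 0); meets KE at J = (-11/60, 4/15)
J = K + t·(E−K) with t = 11/15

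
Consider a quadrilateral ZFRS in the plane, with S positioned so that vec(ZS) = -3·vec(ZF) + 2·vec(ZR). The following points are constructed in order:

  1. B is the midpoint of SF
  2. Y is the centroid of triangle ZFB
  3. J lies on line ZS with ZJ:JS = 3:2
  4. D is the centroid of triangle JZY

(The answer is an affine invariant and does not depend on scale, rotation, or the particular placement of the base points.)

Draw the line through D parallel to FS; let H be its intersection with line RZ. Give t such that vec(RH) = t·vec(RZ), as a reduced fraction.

Set Z = (0, 0), F = (1, 0), R = (0, 1), S = (-3, 2); any affine frame gives the same invariant.
1. B is the midpoint of SF ⇒ B = (-1, 1)
2. Y is the centroid of triangle ZFB ⇒ Y = (0, 1/3)
3. J lies on line ZS with ZJ:JS = 3:2 ⇒ J = (-9/5, 6/5)
4. D is the centroid of triangle JZY ⇒ D = (-3/5, 23/45)
through D parallel to FS: direction (-4, 2); meets RZ at H = (0, 19/90)
H = R + t·(Z−R) with t = 71/90

t = 71/90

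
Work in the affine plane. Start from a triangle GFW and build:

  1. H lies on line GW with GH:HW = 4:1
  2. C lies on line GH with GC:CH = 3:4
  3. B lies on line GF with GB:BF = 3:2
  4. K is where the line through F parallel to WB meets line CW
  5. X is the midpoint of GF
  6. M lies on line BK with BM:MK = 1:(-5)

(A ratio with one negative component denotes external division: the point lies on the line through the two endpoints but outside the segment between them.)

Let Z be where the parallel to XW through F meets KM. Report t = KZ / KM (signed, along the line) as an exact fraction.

t = -4/7

Set G = (0, 0), F = (1, 0), W = (0, 1); any affine frame gives the same invariant.
1. H lies on line GW with GH:HW = 4:1 ⇒ H = (0, 4/5)
2. C lies on line GH with GC:CH = 3:4 ⇒ C = (0, 12/35)
3. B lies on line GF with GB:BF = 3:2 ⇒ B = (3/5, 0)
4. K is where the line through F parallel to WB meets line CW ⇒ K = (0, 5/3)
5. X is the midpoint of GF ⇒ X = (1/2, 0)
6. M lies on line BK with BM:MK = 1:(-5) ⇒ M = (3/4, -5/12)
through F parallel to XW: direction (-1/2, 1); meets KM at Z = (-3/7, 20/7)
Z = K + t·(M−K) with t = -4/7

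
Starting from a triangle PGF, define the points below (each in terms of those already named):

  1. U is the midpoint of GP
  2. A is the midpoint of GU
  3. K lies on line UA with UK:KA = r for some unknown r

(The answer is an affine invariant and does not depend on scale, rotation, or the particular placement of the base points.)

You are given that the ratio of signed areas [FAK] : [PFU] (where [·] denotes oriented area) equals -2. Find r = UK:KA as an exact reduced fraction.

r = -5/4

Assign P = (0, 0), G = (1, 0), F = (0, 1) — the answer is frame-independent, so this choice is without loss of generality.
1. U is the midpoint of GP ⇒ U = (1/2, 0)
2. A is the midpoint of GU ⇒ A = (3/4, 0)
3. With UK:KA = r, write λ = r/(r+1) so K = U + λ·(A−U); K is affine-linear in λ
Every point depending on K is an affine combination of K and λ-independent points, so each such coordinate is linear in λ; the λ² term in each signed area is a multiple of (A−U)×(A−U) = 0, so 2·[FAK] and 2·[PFU] are each linear in λ. Evaluating at λ=0 and λ=1:
  2·[FAK] = 1/4·λ − 1/4,   2·[PFU] = -1/2
So [FAK]:[PFU] = (1/4·λ − 1/4) / (-1/2). Setting this equal to -2:
  1/4·λ − 1/4 = -2·(-1/2)  ⇒  λ = 5
Then r = λ/(1−λ) = (5)/(-4) = -5/4. Check: with r = -5/4, K = (7/4, 0) and [FAK]:[PFU] = -2 as required.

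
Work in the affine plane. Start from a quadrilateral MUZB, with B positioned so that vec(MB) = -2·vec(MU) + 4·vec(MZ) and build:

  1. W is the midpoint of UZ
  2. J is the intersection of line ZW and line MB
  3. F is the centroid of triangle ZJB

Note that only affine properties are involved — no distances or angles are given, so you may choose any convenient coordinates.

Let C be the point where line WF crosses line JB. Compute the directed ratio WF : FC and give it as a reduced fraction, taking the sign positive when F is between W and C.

Set M = (0, 0), U = (1, 0), Z = (0, 1), B = (-2, 4); any affine frame gives the same invariant.
1. W is the midpoint of UZ ⇒ W = (1/2, 1/2)
2. J is the intersection of line ZW and line MB ⇒ J = (-1, 2)
3. F is the centroid of triangle ZJB ⇒ F = (-1, 7/3)
line WF meets JB at C = (-10/7, 20/7)
F = W + t·(C−W) with t = 7/9, so WF:FC = 7/9:2/9

WF:FC = 7/2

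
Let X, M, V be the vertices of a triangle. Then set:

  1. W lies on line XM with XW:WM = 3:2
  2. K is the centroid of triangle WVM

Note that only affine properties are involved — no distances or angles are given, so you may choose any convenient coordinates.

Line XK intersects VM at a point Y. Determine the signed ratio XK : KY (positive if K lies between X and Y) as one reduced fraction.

XK:KY = 13/2

Assign X = (0, 0), M = (1, 0), V = (0, 1) — the answer is frame-independent, so this choice is without loss of generality.
1. W lies on line XM with XW:WM = 3:2 ⇒ W = (3/5, 0)
2. K is the centroid of triangle WVM ⇒ K = (8/15, 1/3)
line XK meets VM at Y = (8/13, 5/13)
K = X + t·(Y−X) with t = 13/15, so XK:KY = 13/15:2/15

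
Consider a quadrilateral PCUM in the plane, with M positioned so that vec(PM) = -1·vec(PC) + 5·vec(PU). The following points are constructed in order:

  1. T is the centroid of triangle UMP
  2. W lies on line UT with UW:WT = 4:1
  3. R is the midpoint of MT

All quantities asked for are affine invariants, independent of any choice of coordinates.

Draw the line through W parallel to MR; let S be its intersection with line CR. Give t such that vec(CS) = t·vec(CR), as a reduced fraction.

t = 39/40

Work in coordinates with P = (0, 0), C = (1, 0), U = (0, 1), M = (-1, 5).
1. T is the centroid of triangle UMP ⇒ T = (-1/3, 2)
2. W lies on line UT with UW:WT = 4:1 ⇒ W = (-4/15, 9/5)
3. R is the midpoint of MT ⇒ R = (-2/3, 7/2)
through W parallel to MR: direction (1/3, -3/2); meets CR at S = (-5/8, 273/80)
S = C + t·(R−C) with t = 39/40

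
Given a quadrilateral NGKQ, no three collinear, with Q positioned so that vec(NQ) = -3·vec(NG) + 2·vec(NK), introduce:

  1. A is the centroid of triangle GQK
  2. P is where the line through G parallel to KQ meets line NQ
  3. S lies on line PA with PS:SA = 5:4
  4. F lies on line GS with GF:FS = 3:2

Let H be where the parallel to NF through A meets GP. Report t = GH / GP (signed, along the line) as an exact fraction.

Work in coordinates with N = (0, 0), G = (1, 0), K = (0, 1), Q = (-3, 2).
1. A is the centroid of triangle GQK ⇒ A = (-2/3, 1)
2. P is where the line through G parallel to KQ meets line NQ ⇒ P = (-1, 2/3)
3. S lies on line PA with PS:SA = 5:4 ⇒ S = (-22/27, 23/27)
4. F lies on line GS with GF:FS = 3:2 ⇒ F = (-4/45, 23/45)
through A parallel to NF: direction (-4/45, 23/45); meets GP at H = (-38/65, 103/195)
H = G + t·(P−G) with t = 103/130

t = 103/130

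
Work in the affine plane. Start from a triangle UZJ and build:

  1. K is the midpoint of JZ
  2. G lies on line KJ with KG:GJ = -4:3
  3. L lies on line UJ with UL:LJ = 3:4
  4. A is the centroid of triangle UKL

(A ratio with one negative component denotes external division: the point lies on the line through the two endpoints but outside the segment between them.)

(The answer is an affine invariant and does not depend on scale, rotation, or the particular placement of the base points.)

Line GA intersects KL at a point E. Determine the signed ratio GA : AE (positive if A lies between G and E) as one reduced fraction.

GA:AE = -17

Assign U = (0, 0), Z = (1, 0), J = (0, 1) — the answer is frame-independent, so this choice is without loss of generality.
1. K is the midpoint of JZ ⇒ K = (1/2, 1/2)
2. G lies on line KJ with KG:GJ = -4:3 ⇒ G = (-3/2, 5/2)
3. L lies on line UJ with UL:LJ = 3:4 ⇒ L = (0, 3/7)
4. A is the centroid of triangle UKL ⇒ A = (1/6, 13/42)
line GA meets KL at E = (7/102, 313/714)
A = G + t·(E−G) with t = 17/16, so GA:AE = 17/16:-1/16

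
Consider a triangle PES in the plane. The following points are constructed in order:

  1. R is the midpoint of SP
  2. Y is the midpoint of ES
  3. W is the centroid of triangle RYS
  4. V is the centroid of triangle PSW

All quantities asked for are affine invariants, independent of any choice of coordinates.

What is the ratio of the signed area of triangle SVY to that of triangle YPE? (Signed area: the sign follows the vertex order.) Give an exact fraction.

Set P = (0, 0), E = (1, 0), S = (0, 1); any affine frame gives the same invariant.
1. R is the midpoint of SP ⇒ R = (0, 1/2)
2. Y is the midpoint of ES ⇒ Y = (1/2, 1/2)
3. W is the centroid of triangle RYS ⇒ W = (1/6, 2/3)
4. V is the centroid of triangle PSW ⇒ V = (1/18, 5/9)
2·[SVY] = 7/36, 2·[YPE] = 1/2
[SVY]:[YPE] = 7/36:1/2 = 7/18

[SVY]:[YPE] = 7/18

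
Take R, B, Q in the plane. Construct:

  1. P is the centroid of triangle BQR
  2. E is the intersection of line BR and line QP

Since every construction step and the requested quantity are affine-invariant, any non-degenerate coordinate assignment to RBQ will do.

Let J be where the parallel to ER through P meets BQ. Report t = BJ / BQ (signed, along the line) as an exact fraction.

t = 1/3

Choose coordinates R = (0, 0), B = (1, 0), Q = (0, 1).
1. P is the centroid of triangle BQR ⇒ P = (1/3, 1/3)
2. E is the intersection of line BR and line QP ⇒ E = (1/2, 0)
through P parallel to ER: direction (-1/2, 0); meets BQ at J = (2/3, 1/3)
J = B + t·(Q−B) with t = 1/3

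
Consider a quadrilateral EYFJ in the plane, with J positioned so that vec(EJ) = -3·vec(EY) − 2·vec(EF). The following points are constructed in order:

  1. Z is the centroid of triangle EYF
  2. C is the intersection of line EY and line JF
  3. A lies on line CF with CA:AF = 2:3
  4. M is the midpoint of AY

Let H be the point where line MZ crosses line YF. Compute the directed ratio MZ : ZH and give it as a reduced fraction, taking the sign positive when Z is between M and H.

Work in coordinates with E = (0, 0), Y = (1, 0), F = (0, 1), J = (-3, -2).
1. Z is the centroid of triangle EYF ⇒ Z = (1/3, 1/3)
2. C is the intersection of line EY and line JF ⇒ C = (-1, 0)
3. A lies on line CF with CA:AF = 2:3 ⇒ A = (-3/5, 2/5)
4. M is the midpoint of AY ⇒ M = (1/5, 1/5)
line MZ meets YF at H = (1/2, 1/2)
Z = M + t·(H−M) with t = 4/9, so MZ:ZH = 4/9:5/9

MZ:ZH = 4/5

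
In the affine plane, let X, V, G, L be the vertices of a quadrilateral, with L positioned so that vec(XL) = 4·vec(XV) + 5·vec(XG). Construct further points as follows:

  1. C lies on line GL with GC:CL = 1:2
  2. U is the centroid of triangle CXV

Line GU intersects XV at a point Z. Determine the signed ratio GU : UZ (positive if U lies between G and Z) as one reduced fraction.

GU:UZ = 2/7

Set X = (0, 0), V = (1, 0), G = (0, 1), L = (4, 5); any affine frame gives the same invariant.
1. C lies on line GL with GC:CL = 1:2 ⇒ C = (4/3, 7/3)
2. U is the centroid of triangle CXV ⇒ U = (7/9, 7/9)
line GU meets XV at Z = (7/2, 0)
U = G + t·(Z−G) with t = 2/9, so GU:UZ = 2/9:7/9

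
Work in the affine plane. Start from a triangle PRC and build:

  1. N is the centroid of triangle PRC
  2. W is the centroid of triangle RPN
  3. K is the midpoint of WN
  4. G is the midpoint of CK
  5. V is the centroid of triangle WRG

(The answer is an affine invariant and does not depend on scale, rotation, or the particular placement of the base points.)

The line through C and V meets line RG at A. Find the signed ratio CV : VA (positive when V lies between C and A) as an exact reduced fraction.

Set P = (0, 0), R = (1, 0), C = (0, 1); any affine frame gives the same invariant.
1. N is the centroid of triangle PRC ⇒ N = (1/3, 1/3)
2. W is the centroid of triangle RPN ⇒ W = (4/9, 1/9)
3. K is the midpoint of WN ⇒ K = (7/18, 2/9)
4. G is the midpoint of CK ⇒ G = (7/36, 11/18)
5. V is the centroid of triangle WRG ⇒ V = (59/108, 13/54)
line CV meets RG at A = (413/1080, 253/540)
V = C + t·(A−C) with t = 10/7, so CV:VA = 10/7:-3/7

CV:VA = -10/3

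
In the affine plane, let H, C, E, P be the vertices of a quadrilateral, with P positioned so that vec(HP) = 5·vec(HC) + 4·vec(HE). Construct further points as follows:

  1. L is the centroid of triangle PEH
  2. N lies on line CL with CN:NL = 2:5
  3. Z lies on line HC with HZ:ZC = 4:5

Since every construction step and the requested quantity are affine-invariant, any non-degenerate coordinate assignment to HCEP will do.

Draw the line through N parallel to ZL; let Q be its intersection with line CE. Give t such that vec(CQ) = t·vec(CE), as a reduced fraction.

Work in coordinates with H = (0, 0), C = (1, 0), E = (0, 1), P = (5, 4).
1. L is the centroid of triangle PEH ⇒ L = (5/3, 5/3)
2. N lies on line CL with CN:NL = 2:5 ⇒ N = (25/21, 10/21)
3. Z lies on line HC with HZ:ZC = 4:5 ⇒ Z = (4/9, 0)
through N parallel to ZL: direction (11/9, 5/3); meets CE at Q = (248/273, 25/273)
Q = C + t·(E−C) with t = 25/273

t = 25/273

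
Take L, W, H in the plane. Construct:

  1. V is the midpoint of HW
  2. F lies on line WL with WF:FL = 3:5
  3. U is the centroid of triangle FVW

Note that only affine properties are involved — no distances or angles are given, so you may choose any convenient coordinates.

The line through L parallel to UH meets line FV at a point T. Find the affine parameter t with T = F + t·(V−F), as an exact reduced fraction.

t = -25/12

Assign L = (0, 0), W = (1, 0), H = (0, 1) — the answer is frame-independent, so this choice is without loss of generality.
1. V is the midpoint of HW ⇒ V = (1/2, 1/2)
2. F lies on line WL with WF:FL = 3:5 ⇒ F = (5/8, 0)
3. U is the centroid of triangle FVW ⇒ U = (17/24, 1/6)
through L parallel to UH: direction (-17/24, 5/6); meets FV at T = (85/96, -25/24)
T = F + t·(V−F) with t = -25/12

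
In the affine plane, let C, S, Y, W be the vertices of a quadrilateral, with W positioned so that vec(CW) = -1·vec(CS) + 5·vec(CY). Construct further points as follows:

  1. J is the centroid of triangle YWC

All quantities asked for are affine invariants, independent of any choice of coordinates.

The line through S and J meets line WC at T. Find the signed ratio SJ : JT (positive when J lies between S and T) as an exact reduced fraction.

Choose coordinates C = (0, 0), S = (1, 0), Y = (0, 1), W = (-1, 5).
1. J is the centroid of triangle YWC ⇒ J = (-1/3, 2)
line SJ meets WC at T = (-3/7, 15/7)
J = S + t·(T−S) with t = 14/15, so SJ:JT = 14/15:1/15

SJ:JT = 14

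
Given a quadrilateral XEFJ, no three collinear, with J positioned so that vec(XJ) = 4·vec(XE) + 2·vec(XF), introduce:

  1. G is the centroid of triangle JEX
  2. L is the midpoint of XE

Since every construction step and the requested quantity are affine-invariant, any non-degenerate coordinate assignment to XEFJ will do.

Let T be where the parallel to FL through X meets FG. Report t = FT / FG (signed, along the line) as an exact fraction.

t = -1/3

Set X = (0, 0), E = (1, 0), F = (0, 1), J = (4, 2); any affine frame gives the same invariant.
1. G is the centroid of triangle JEX ⇒ G = (5/3, 2/3)
2. L is the midpoint of XE ⇒ L = (1/2, 0)
through X parallel to FL: direction (1/2, -1); meets FG at T = (-5/9, 10/9)
T = F + t·(G−F) with t = -1/3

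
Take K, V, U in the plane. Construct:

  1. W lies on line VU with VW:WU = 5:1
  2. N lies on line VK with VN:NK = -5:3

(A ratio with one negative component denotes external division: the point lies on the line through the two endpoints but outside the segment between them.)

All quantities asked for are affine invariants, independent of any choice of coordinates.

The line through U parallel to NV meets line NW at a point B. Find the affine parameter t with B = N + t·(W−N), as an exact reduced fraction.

t = 6/5

Assign K = (0, 0), V = (1, 0), U = (0, 1) — the answer is frame-independent, so this choice is without loss of generality.
1. W lies on line VU with VW:WU = 5:1 ⇒ W = (1/6, 5/6)
2. N lies on line VK with VN:NK = -5:3 ⇒ N = (-3/2, 0)
through U parallel to NV: direction (5/2, 0); meets NW at B = (1/2, 1)
B = N + t·(W−N) with t = 6/5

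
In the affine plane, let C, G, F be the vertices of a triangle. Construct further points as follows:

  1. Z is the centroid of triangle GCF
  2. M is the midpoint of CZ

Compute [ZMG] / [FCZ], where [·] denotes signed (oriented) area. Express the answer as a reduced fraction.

Work in coordinates with C = (0, 0), G = (1, 0), F = (0, 1).
1. Z is the centroid of triangle GCF ⇒ Z = (1/3, 1/3)
2. M is the midpoint of CZ ⇒ M = (1/6, 1/6)
2·[ZMG] = 1/6, 2·[FCZ] = 1/3
[ZMG]:[FCZ] = 1/6:1/3 = 1/2

[ZMG]:[FCZ] = 1/2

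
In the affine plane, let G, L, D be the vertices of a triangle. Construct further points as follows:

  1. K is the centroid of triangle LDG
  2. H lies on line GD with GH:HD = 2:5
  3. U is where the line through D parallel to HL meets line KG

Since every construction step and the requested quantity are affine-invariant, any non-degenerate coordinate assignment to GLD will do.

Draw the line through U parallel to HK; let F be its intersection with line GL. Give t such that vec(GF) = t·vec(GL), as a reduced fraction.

Choose coordinates G = (0, 0), L = (1, 0), D = (0, 1).
1. K is the centroid of triangle LDG ⇒ K = (1/3, 1/3)
2. H lies on line GD with GH:HD = 2:5 ⇒ H = (0, 2/7)
3. U is where the line through D parallel to HL meets line KG ⇒ U = (7/9, 7/9)
through U parallel to HK: direction (1/3, 1/21); meets GL at F = (-14/3, 0)
F = G + t·(L−G) with t = -14/3

t = -14/3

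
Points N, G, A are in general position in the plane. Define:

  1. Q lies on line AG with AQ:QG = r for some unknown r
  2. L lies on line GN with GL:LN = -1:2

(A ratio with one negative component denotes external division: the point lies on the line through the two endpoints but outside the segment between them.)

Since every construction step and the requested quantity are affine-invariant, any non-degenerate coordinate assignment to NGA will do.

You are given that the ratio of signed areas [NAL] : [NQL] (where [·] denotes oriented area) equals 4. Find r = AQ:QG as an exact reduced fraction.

Set N = (0, 0), G = (1, 0), A = (0, 1); any affine frame gives the same invariant.
1. With AQ:QG = r, write λ = r/(r+1) so Q = A + λ·(G−A); Q is affine-linear in λ
2. L lies on line GN with GL:LN = -1:2 ⇒ L = (2, 0)
Every point depending on Q is an affine combination of Q and λ-independent points, so each such coordinate is linear in λ; the λ² term in each signed area is a multiple of (G−A)×(G−A) = 0, so 2·[NAL] and 2·[NQL] are each linear in λ. Evaluating at λ=0 and λ=1:
  2·[NAL] = -2,   2·[NQL] = 2·λ − 2
So [NAL]:[NQL] = (-2) / (2·λ − 2). Setting this equal to 4:
  -2 = 4·(2·λ − 2)  ⇒  λ = 3/4
Then r = λ/(1−λ) = (3/4)/(1/4) = 3. Check: with r = 3, Q = (3/4, 1/4) and [NAL]:[NQL] = 4 as required.

r = 3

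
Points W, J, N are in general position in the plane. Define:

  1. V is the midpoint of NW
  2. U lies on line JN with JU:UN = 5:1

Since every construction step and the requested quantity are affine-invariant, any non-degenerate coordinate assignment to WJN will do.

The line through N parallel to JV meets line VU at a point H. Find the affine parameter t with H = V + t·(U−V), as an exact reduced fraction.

t = 6/5

Assign W = (0, 0), J = (1, 0), N = (0, 1) — the answer is frame-independent, so this choice is without loss of generality.
1. V is the midpoint of NW ⇒ V = (0, 1/2)
2. U lies on line JN with JU:UN = 5:1 ⇒ U = (1/6, 5/6)
through N parallel to JV: direction (-1, 1/2); meets VU at H = (1/5, 9/10)
H = V + t·(U−V) with t = 6/5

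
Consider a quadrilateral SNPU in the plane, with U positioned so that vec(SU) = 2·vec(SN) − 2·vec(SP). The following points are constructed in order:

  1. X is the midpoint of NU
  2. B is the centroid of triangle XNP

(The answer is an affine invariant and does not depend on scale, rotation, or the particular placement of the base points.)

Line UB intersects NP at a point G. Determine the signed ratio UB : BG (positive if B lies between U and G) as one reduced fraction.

Work in coordinates with S = (0, 0), N = (1, 0), P = (0, 1), U = (2, -2).
1. X is the midpoint of NU ⇒ X = (3/2, -1)
2. B is the centroid of triangle XNP ⇒ B = (5/6, 0)
line UB meets NP at G = (3/5, 2/5)
B = U + t·(G−U) with t = 5/6, so UB:BG = 5/6:1/6

UB:BG = 5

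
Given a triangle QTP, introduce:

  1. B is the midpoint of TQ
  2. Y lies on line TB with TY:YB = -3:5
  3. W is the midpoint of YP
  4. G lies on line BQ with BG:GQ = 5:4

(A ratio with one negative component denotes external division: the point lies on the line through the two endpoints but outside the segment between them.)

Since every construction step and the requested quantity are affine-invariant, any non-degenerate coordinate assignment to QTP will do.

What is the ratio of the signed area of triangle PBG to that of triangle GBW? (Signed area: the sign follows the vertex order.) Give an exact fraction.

[PBG]:[GBW] = -2

Set Q = (0, 0), T = (1, 0), P = (0, 1); any affine frame gives the same invariant.
1. B is the midpoint of TQ ⇒ B = (1/2, 0)
2. Y lies on line TB with TY:YB = -3:5 ⇒ Y = (7/4, 0)
3. W is the midpoint of YP ⇒ W = (7/8, 1/2)
4. G lies on line BQ with BG:GQ = 5:4 ⇒ G = (2/9, 0)
2·[PBG] = -5/18, 2·[GBW] = 5/36
[PBG]:[GBW] = -5/18:5/36 = -2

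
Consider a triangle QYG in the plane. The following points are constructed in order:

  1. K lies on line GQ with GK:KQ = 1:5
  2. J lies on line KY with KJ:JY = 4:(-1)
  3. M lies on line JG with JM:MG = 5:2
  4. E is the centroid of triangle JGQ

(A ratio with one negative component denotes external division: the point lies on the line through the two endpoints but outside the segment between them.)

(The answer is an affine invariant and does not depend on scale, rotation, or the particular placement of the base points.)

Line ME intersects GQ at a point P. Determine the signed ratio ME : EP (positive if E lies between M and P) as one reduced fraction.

ME:EP = -1/7

Choose coordinates Q = (0, 0), Y = (1, 0), G = (0, 1).
1. K lies on line GQ with GK:KQ = 1:5 ⇒ K = (0, 5/6)
2. J lies on line KY with KJ:JY = 4:(-1) ⇒ J = (4/3, -5/18)
3. M lies on line JG with JM:MG = 5:2 ⇒ M = (8/21, 40/63)
4. E is the centroid of triangle JGQ ⇒ E = (4/9, 13/54)
line ME meets GQ at P = (0, 3)
E = M + t·(P−M) with t = -1/6, so ME:EP = -1/6:7/6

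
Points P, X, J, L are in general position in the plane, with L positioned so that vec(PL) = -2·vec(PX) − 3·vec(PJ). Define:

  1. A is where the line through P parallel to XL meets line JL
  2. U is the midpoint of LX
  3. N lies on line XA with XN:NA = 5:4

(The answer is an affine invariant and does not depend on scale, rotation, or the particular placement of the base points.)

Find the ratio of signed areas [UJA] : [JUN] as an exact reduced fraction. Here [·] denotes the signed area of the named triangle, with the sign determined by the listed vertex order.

Set P = (0, 0), X = (1, 0), J = (0, 1), L = (-2, -3); any affine frame gives the same invariant.
1. A is where the line through P parallel to XL meets line JL ⇒ A = (-1, -1)
2. U is the midpoint of LX ⇒ U = (-1/2, -3/2)
3. N lies on line XA with XN:NA = 5:4 ⇒ N = (-1/9, -5/9)
2·[UJA] = 3/2, 2·[JUN] = 1/2
[UJA]:[JUN] = 3/2:1/2 = 3

[UJA]:[JUN] = 3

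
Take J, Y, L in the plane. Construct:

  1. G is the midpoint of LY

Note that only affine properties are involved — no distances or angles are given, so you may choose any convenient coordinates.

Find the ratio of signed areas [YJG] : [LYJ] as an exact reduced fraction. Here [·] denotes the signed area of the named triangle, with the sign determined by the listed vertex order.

Assign J = (0, 0), Y = (1, 0), L = (0, 1) — the answer is frame-independent, so this choice is without loss of generality.
1. G is the midpoint of LY ⇒ G = (1/2, 1/2)
2·[YJG] = -1/2, 2·[LYJ] = -1
[YJG]:[LYJ] = -1/2:-1 = 1/2

[YJG]:[LYJ] = 1/2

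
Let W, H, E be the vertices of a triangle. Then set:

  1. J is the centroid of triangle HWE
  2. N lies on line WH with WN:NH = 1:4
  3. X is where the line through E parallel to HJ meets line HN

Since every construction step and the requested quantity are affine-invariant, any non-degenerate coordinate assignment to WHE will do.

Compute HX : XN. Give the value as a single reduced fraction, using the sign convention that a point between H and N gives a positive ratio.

HX:XN = -5/9

Set W = (0, 0), H = (1, 0), E = (0, 1); any affine frame gives the same invariant.
1. J is the centroid of triangle HWE ⇒ J = (1/3, 1/3)
2. N lies on line WH with WN:NH = 1:4 ⇒ N = (1/5, 0)
3. X is where the line through E parallel to HJ meets line HN ⇒ X = (2, 0)
X = H + t·(N−H) with t = -5/4, so HX:XN = t:(1−t) = -5/4:9/4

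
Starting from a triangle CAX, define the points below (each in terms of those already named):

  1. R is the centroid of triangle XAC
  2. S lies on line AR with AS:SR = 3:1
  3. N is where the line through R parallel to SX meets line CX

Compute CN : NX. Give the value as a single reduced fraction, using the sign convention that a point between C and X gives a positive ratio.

Set C = (0, 0), A = (1, 0), X = (0, 1); any affine frame gives the same invariant.
1. R is the centroid of triangle XAC ⇒ R = (1/3, 1/3)
2. S lies on line AR with AS:SR = 3:1 ⇒ S = (1/2, 1/4)
3. N is where the line through R parallel to SX meets line CX ⇒ N = (0, 5/6)
N = C + t·(X−C) with t = 5/6, so CN:NX = t:(1−t) = 5/6:1/6

CN:NX = 5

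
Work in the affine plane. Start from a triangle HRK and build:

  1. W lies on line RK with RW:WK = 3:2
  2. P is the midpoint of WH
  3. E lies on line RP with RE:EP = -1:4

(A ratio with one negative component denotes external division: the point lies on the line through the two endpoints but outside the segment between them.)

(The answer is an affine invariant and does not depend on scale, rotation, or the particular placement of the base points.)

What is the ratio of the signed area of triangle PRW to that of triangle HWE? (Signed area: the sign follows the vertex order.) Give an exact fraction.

[PRW]:[HWE] = -3/8

Choose coordinates H = (0, 0), R = (1, 0), K = (0, 1).
1. W lies on line RK with RW:WK = 3:2 ⇒ W = (2/5, 3/5)
2. P is the midpoint of WH ⇒ P = (1/5, 3/10)
3. E lies on line RP with RE:EP = -1:4 ⇒ E = (19/15, -1/10)
2·[PRW] = 3/10, 2·[HWE] = -4/5
[PRW]:[HWE] = 3/10:-4/5 = -3/8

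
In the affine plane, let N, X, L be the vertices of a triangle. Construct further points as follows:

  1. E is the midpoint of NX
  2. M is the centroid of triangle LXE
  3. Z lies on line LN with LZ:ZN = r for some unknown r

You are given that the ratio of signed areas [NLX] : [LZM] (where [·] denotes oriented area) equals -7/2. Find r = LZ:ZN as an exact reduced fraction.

Set N = (0, 0), X = (1, 0), L = (0, 1); any affine frame gives the same invariant.
1. E is the midpoint of NX ⇒ E = (1/2, 0)
2. M is the centroid of triangle LXE ⇒ M = (1/2, 1/3)
3. With LZ:ZN = r, write λ = r/(r+1) so Z = L + λ·(N−L); Z is affine-linear in λ
Every point depending on Z is an affine combination of Z and λ-independent points, so each such coordinate is linear in λ; the λ² term in each signed area is a multiple of (N−L)×(N−L) = 0, so 2·[NLX] and 2·[LZM] are each linear in λ. Evaluating at λ=0 and λ=1:
  2·[NLX] = -1,   2·[LZM] = 1/2·λ
So [NLX]:[LZM] = (-1) / (1/2·λ). Setting this equal to -7/2:
  -1 = -7/2·(1/2·λ)  ⇒  λ = 4/7
Then r = λ/(1−λ) = (4/7)/(3/7) = 4/3. Check: with r = 4/3, Z = (0, 3/7) and [NLX]:[LZM] = -7/2 as required.

r = 4/3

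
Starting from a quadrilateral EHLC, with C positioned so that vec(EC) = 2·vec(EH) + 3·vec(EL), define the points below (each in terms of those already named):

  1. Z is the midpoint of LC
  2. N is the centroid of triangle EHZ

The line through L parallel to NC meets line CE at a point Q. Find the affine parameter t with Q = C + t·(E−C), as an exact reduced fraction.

Set E = (0, 0), H = (1, 0), L = (0, 1), C = (2, 3); any affine frame gives the same invariant.
1. Z is the midpoint of LC ⇒ Z = (1, 2)
2. N is the centroid of triangle EHZ ⇒ N = (2/3, 2/3)
through L parallel to NC: direction (4/3, 7/3); meets CE at Q = (-4, -6)
Q = C + t·(E−C) with t = 3

t = 3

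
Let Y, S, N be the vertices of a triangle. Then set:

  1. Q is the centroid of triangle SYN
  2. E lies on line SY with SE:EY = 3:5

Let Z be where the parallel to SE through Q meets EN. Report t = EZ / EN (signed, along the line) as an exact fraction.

t = 1/3

Choose coordinates Y = (0, 0), S = (1, 0), N = (0, 1).
1. Q is the centroid of triangle SYN ⇒ Q = (1/3, 1/3)
2. E lies on line SY with SE:EY = 3:5 ⇒ E = (5/8, 0)
through Q parallel to SE: direction (-3/8, 0); meets EN at Z = (5/12, 1/3)
Z = E + t·(N−E) with t = 1/3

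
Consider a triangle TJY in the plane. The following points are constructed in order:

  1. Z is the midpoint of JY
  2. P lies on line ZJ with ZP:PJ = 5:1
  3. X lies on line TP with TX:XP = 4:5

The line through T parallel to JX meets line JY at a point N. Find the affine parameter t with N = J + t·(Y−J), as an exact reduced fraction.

t = -1/15

Set T = (0, 0), J = (1, 0), Y = (0, 1); any affine frame gives the same invariant.
1. Z is the midpoint of JY ⇒ Z = (1/2, 1/2)
2. P lies on line ZJ with ZP:PJ = 5:1 ⇒ P = (11/12, 1/12)
3. X lies on line TP with TX:XP = 4:5 ⇒ X = (11/27, 1/27)
through T parallel to JX: direction (-16/27, 1/27); meets JY at N = (16/15, -1/15)
N = J + t·(Y−J) with t = -1/15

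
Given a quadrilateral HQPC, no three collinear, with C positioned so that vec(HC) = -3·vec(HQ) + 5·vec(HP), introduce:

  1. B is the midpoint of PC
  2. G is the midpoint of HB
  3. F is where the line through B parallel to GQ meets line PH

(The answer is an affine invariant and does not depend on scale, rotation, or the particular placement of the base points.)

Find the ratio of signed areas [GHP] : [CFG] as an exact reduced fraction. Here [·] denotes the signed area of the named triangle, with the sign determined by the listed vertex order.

[GHP]:[CFG] = -7/29

Choose coordinates H = (0, 0), Q = (1, 0), P = (0, 1), C = (-3, 5).
1. B is the midpoint of PC ⇒ B = (-3/2, 3)
2. G is the midpoint of HB ⇒ G = (-3/4, 3/2)
3. F is where the line through B parallel to GQ meets line PH ⇒ F = (0, 12/7)
2·[GHP] = 3/4, 2·[CFG] = -87/28
[GHP]:[CFG] = 3/4:-87/28 = -7/29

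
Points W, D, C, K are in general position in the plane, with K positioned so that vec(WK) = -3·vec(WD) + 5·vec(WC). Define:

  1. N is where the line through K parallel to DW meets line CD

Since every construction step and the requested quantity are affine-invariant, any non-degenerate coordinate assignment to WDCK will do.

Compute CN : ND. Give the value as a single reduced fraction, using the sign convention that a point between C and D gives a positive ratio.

Work in coordinates with W = (0, 0), D = (1, 0), C = (0, 1), K = (-3, 5).
1. N is where the line through K parallel to DW meets line CD ⇒ N = (-4, 5)
N = C + t·(D−C) with t = -4, so CN:ND = t:(1−t) = -4:5

CN:ND = -4/5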